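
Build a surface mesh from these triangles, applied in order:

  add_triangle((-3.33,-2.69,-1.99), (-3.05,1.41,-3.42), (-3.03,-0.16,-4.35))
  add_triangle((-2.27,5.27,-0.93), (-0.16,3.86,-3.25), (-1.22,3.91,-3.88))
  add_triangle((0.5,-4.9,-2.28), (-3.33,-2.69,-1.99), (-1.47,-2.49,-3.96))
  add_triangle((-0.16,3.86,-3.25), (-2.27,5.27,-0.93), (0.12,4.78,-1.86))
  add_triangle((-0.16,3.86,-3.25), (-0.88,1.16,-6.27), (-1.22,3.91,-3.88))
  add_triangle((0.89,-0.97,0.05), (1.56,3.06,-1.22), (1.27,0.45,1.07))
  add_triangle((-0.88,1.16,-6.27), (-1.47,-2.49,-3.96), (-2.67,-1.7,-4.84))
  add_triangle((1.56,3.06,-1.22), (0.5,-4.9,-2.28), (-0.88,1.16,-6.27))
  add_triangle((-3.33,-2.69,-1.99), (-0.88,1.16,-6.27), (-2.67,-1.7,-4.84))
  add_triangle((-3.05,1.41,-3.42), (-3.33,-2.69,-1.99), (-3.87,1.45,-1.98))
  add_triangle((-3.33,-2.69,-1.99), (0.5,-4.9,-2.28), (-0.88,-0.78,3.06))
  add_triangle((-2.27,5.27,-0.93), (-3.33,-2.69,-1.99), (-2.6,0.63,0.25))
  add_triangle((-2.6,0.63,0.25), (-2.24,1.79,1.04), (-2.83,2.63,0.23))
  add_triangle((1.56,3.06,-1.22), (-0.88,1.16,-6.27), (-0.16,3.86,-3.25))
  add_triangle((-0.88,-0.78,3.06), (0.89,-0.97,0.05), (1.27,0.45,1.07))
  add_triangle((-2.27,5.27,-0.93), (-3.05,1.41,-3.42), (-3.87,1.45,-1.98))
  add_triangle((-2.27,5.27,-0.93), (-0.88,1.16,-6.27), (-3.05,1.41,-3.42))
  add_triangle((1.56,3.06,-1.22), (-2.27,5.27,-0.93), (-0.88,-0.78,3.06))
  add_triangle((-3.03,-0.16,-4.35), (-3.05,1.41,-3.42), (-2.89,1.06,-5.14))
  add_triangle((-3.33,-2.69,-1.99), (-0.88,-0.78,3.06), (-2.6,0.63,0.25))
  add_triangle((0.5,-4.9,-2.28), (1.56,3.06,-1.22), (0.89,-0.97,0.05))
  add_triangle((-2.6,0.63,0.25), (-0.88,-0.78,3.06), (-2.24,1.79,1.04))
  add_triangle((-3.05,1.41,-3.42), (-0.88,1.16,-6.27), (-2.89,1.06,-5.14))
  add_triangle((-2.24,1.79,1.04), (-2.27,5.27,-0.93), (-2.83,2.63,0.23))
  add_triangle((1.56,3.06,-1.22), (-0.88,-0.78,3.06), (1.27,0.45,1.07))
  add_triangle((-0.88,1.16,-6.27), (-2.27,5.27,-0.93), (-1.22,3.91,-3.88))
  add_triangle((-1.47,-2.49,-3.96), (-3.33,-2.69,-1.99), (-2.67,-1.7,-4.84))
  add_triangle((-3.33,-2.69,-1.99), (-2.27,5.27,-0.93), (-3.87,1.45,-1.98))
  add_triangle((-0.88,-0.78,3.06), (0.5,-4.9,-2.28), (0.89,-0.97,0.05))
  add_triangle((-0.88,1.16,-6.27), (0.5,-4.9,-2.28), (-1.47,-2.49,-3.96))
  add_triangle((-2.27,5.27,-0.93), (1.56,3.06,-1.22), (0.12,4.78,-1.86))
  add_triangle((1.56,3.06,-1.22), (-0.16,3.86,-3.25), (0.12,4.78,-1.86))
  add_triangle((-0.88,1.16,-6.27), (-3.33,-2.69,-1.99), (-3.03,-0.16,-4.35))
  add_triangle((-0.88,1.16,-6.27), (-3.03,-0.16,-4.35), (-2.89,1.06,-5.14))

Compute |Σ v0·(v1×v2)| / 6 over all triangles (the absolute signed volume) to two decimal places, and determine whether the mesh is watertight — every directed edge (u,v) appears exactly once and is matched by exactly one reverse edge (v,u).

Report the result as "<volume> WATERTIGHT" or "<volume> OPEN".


Per-triangle v0·(v1×v2)/6:
  t1: +3.4313
  t2: +3.1629
  t3: +7.2068
  t4: +3.5747
  t5: +3.2880
  t6: +1.0609
  t7: +4.2244
  t8: +12.0566
  t9: +1.9124
  t10: +4.7722
  t11: +10.6546
  t12: +6.4651
  t13: +0.7175
  t14: +5.0183
  t15: +1.1036
  t16: +5.3406
  t17: +11.9535
  t18: +6.6612
  t19: +1.3733
  t20: +5.5030
  t21: +2.4745
  t22: +1.9630
  t23: +1.4685
  t24: +1.1256
  t25: +1.7663
  t26: +3.5386
  t27: +3.1267
  t28: -0.2284
  t29: +2.6041
  t30: +7.8457
  t31: +1.2681
  t32: +2.0714
  t33: +4.6564
  t34: +2.4621
Σ = +135.6235 → |volume| = 135.62

Directed edges: 102 total; 6 unmatched, e.g. (-2.6,0.63,0.25)→(-2.27,5.27,-0.93) → open.

135.62 OPEN


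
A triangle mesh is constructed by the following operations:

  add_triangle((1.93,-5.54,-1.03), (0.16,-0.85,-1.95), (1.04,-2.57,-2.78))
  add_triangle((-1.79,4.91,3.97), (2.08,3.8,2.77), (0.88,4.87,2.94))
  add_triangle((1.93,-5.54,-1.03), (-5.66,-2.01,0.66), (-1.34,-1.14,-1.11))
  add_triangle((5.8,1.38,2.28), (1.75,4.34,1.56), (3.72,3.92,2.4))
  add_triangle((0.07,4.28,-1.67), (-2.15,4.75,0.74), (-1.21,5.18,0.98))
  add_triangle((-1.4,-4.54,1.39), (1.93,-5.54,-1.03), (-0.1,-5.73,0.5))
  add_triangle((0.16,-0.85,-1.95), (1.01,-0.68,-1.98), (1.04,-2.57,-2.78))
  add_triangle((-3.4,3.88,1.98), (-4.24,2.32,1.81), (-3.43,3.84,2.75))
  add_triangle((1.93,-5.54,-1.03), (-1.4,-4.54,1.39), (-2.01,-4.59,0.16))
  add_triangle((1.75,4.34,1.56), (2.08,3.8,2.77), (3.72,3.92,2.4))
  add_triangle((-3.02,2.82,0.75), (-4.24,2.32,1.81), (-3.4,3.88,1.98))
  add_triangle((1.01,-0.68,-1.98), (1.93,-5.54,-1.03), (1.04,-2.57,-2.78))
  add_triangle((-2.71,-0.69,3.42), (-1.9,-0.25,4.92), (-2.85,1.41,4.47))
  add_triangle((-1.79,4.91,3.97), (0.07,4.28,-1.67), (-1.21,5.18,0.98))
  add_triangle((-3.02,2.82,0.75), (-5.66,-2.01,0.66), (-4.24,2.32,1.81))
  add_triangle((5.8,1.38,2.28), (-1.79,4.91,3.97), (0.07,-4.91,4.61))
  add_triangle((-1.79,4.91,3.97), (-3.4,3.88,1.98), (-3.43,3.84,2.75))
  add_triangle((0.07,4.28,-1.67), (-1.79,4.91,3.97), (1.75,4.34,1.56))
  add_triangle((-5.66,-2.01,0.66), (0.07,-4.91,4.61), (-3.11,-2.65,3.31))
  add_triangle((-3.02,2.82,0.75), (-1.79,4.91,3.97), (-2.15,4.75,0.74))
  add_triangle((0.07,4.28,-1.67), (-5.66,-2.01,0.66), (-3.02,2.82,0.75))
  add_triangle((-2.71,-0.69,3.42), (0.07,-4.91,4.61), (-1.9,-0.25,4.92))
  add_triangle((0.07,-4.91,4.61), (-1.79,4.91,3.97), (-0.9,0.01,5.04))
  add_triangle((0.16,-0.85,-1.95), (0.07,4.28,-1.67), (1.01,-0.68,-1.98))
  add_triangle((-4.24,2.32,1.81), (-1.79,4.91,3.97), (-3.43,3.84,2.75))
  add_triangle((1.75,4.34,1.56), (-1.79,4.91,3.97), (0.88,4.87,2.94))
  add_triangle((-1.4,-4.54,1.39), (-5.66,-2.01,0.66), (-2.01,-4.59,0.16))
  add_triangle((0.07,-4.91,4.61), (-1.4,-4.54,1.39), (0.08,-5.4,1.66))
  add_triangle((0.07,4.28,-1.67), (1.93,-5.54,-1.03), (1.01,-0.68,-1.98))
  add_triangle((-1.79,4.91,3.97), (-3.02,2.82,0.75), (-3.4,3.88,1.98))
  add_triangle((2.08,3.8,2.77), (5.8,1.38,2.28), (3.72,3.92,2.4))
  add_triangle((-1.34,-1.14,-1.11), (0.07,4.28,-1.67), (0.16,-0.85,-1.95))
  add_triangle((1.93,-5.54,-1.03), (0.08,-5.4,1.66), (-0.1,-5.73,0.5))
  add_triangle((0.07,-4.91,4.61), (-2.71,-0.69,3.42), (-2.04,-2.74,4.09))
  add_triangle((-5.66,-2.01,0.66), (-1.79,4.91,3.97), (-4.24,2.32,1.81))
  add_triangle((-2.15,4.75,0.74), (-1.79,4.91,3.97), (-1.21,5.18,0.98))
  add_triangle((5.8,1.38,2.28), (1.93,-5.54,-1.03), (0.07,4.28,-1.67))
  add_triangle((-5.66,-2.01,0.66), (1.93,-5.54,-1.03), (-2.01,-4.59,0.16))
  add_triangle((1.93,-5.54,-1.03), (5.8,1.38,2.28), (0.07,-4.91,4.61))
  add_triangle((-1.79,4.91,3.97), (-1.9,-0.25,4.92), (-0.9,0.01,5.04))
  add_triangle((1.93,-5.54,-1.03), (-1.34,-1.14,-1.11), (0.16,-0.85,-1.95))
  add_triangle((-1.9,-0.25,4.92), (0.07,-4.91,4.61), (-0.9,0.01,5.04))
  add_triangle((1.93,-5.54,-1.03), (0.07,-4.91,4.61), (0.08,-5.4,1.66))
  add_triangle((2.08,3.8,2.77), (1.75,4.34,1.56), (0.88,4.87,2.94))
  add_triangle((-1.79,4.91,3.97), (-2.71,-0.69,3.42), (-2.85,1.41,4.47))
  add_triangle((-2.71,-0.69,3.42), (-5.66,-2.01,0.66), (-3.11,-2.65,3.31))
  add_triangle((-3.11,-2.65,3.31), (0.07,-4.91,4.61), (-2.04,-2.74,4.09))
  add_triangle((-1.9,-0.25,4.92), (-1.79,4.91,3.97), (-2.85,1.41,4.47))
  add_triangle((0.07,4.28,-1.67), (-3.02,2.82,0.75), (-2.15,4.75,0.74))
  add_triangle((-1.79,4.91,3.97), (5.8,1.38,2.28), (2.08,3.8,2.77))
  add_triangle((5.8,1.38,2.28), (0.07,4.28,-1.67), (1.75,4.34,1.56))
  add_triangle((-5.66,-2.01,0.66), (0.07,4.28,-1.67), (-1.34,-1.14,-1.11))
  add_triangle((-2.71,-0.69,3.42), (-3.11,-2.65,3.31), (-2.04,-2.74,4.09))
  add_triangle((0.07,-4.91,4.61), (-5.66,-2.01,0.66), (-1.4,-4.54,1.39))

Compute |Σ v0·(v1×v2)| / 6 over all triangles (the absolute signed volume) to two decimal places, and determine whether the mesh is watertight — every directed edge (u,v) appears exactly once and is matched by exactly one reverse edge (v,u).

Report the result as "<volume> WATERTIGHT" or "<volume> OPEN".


Per-triangle v0·(v1×v2)/6:
  t1: +0.5287
  t2: +2.1718
  t3: +6.9319
  t4: +0.9980
  t5: +2.3739
  t6: -0.0146
  t7: +0.4224
  t8: +1.1017
  t9: +4.6549
  t10: +1.7802
  t11: +1.2057
  t12: +1.3958
  t13: +2.3407
  t14: +1.4319
  t15: +3.3949
  t16: +45.8946
  t17: +1.3459
  t18: +11.3900
  t19: +6.9873
  t20: +4.5304
  t21: +7.6991
  t22: +6.1098
  t23: -0.7890
  t24: +1.3834
  t25: +0.8762
  t26: +1.5150
  t27: +4.7693
  t28: +4.0945
  t29: +0.9116
  t30: +0.5998
  t31: +2.7319
  t32: +2.3435
  t33: +2.5527
  t34: +1.3391
  t35: +6.6918
  t36: +2.8197
  t37: +17.2159
  t38: +2.5065
  t39: +35.0934
  t40: +4.4419
  t41: +2.7614
  t42: +4.4155
  t43: +5.1500
  t44: +1.5719
  t45: +0.4661
  t46: +5.2829
  t47: +2.5104
  t48: +4.3656
  t49: +2.7318
  t50: +4.8618
  t51: +10.0324
  t52: +6.1239
  t53: +1.8886
  t54: +11.9017
Σ = +269.8364 → |volume| = 269.84

Directed edges: 162 total; 6 unmatched, e.g. (-0.1,-5.73,0.5)→(-1.4,-4.54,1.39) → open.

269.84 OPEN


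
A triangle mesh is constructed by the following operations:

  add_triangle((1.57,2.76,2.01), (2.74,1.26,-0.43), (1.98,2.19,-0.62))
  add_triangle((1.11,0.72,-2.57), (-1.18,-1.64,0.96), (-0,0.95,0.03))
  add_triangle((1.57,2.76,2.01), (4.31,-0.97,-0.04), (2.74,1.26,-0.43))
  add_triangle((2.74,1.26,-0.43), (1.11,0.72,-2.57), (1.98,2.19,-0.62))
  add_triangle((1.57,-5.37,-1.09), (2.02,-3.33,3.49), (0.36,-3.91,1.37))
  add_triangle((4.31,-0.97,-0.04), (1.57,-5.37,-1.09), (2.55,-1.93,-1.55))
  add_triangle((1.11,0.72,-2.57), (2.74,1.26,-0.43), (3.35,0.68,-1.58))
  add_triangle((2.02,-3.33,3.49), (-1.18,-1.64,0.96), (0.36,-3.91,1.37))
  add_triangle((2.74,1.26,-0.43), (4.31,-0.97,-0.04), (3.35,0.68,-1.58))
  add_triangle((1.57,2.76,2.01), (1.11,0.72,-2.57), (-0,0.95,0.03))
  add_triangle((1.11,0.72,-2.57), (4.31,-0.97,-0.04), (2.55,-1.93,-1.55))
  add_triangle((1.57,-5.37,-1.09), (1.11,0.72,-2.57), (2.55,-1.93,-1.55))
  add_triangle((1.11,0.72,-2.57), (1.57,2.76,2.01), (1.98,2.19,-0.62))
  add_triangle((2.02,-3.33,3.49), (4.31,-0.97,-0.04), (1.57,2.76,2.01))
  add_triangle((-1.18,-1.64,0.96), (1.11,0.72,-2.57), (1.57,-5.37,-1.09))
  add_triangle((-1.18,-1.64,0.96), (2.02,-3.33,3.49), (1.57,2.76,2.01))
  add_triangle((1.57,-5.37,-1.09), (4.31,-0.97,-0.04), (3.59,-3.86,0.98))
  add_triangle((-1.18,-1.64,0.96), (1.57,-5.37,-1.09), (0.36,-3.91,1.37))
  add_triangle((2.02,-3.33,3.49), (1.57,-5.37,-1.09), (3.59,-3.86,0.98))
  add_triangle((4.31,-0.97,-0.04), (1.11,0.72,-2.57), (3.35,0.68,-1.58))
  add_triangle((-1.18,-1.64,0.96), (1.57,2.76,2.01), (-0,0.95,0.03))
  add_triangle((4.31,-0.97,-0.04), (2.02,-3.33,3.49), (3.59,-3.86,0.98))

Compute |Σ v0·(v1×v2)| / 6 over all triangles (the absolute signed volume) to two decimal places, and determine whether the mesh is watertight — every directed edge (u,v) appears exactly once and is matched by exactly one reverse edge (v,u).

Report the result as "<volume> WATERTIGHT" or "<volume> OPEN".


Per-triangle v0·(v1×v2)/6:
  t1: +1.6062
  t2: +0.3066
  t3: +3.6340
  t4: +1.3703
  t5: +4.9463
  t6: +4.4527
  t7: +1.0424
  t8: +2.4454
  t9: +1.6713
  t10: +0.9825
  t11: +3.5568
  t12: +3.4583
  t13: +0.3315
  t14: +12.0287
  t15: +2.5061
  t16: +4.5514
  t17: +6.0094
  t18: +2.3073
  t19: +7.5260
  t20: +1.5576
  t21: +0.6108
  t22: +5.5995
Σ = +72.5011 → |volume| = 72.50

Directed edges: 66 total, each appears once with its reverse present → watertight.

72.50 WATERTIGHT


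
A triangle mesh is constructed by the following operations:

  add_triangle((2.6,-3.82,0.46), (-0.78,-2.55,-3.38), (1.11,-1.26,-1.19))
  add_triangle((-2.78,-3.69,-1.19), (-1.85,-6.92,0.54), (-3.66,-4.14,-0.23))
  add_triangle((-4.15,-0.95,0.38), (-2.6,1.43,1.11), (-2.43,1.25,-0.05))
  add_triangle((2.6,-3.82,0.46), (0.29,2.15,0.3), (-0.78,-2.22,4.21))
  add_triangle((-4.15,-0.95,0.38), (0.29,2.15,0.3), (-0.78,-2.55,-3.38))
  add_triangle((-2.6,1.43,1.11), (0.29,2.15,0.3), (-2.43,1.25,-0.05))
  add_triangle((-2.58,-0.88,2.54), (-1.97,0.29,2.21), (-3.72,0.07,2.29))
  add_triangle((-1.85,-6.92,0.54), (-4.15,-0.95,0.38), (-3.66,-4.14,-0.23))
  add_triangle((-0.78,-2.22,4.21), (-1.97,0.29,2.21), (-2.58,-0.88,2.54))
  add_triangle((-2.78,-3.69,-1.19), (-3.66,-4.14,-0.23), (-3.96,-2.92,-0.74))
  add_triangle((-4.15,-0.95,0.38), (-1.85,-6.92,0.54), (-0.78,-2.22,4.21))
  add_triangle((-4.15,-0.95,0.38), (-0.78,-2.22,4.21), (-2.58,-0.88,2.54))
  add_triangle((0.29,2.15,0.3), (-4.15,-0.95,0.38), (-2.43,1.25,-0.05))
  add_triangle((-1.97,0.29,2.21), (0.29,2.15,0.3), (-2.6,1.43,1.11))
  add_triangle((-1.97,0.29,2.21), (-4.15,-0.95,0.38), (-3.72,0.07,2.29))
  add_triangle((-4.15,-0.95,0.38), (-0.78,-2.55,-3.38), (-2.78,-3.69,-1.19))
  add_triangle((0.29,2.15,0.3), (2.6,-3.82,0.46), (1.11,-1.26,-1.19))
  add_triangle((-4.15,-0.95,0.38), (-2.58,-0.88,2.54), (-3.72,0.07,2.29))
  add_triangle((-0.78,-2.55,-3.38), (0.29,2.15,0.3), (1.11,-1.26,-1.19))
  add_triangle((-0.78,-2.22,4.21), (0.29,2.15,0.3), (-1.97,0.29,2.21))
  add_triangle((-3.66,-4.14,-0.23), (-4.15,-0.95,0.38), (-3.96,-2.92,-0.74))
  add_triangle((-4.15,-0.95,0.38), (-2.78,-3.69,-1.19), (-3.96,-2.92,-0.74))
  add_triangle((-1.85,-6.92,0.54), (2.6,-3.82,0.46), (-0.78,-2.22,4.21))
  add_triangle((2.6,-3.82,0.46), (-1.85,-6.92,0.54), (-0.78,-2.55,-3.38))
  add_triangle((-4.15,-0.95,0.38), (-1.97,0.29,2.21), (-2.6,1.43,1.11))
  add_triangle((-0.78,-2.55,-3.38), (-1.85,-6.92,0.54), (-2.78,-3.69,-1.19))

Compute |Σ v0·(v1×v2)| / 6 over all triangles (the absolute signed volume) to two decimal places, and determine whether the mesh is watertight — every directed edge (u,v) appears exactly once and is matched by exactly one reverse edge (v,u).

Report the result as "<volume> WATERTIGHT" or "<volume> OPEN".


Per-triangle v0·(v1×v2)/6:
  t1: +2.7414
  t2: +3.2081
  t3: +1.4710
  t4: +5.2164
  t5: +4.4384
  t6: +1.0724
  t7: +0.7234
  t8: +3.3858
  t9: +1.6511
  t10: +1.1292
  t11: +18.0731
  t12: +2.4245
  t13: -0.8007
  t14: +1.5158
  t15: -0.2947
  t16: +4.9203
  t17: +1.5876
  t18: +1.8587
  t19: +1.5455
  t20: +2.8803
  t21: +1.7313
  t22: -0.3170
  t23: +16.8944
  t24: +14.9293
  t25: +2.3961
  t26: +7.2357
Σ = +101.6173 → |volume| = 101.62

Directed edges: 78 total, each appears once with its reverse present → watertight.

101.62 WATERTIGHT


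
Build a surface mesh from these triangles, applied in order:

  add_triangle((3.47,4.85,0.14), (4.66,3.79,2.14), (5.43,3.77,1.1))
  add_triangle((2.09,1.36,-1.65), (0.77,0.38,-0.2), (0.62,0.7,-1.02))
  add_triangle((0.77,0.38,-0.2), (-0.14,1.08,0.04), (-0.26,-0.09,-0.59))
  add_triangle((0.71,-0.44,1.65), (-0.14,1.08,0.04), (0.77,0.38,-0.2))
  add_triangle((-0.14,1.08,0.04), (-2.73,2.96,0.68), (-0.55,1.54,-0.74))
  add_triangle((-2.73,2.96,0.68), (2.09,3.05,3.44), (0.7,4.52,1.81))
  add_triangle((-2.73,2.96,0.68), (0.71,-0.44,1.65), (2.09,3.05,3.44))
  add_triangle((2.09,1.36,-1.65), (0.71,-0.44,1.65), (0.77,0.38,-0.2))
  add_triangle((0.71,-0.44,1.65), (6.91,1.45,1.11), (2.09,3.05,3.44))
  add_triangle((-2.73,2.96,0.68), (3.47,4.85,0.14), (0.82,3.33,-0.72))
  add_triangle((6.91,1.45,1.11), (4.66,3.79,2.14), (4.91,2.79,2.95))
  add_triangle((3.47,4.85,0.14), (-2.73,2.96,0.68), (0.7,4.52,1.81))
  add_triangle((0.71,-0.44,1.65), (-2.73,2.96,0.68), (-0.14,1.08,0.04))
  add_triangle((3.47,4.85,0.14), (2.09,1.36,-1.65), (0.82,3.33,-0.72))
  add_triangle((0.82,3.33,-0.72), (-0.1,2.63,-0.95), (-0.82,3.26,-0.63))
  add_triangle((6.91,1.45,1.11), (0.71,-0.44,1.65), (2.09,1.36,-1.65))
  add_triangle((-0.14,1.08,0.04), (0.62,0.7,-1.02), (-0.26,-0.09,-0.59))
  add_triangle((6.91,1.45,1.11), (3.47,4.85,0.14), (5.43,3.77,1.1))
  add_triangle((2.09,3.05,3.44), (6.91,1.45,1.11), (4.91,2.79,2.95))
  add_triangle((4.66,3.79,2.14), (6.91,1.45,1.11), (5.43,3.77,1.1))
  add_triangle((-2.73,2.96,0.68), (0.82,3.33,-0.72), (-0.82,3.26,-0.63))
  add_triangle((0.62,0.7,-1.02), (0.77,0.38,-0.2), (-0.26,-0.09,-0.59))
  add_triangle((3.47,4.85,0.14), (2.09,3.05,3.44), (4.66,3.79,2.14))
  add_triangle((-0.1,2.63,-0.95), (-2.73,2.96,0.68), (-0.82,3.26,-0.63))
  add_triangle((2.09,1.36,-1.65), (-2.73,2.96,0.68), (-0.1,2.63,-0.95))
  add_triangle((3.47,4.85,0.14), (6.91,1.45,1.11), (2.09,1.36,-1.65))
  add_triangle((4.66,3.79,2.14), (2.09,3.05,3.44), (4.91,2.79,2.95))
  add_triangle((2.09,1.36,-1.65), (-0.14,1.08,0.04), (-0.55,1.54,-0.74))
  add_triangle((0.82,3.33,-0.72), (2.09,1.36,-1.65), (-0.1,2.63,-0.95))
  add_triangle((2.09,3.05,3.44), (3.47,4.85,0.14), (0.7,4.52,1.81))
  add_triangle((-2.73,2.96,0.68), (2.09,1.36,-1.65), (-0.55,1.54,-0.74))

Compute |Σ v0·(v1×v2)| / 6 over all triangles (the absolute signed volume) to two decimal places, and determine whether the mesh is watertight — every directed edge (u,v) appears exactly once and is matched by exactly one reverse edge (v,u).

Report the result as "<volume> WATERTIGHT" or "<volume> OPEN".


Per-triangle v0·(v1×v2)/6:
  t1: +2.9244
  t2: -0.0198
  t3: -0.0970
  t4: -0.2709
  t5: -0.3726
  t6: +4.7133
  t7: +3.8245
  t8: -0.0349
  t9: +6.7250
  t10: +3.9490
  t11: +4.1798
  t12: +5.3636
  t13: -0.7708
  t14: +2.8704
  t15: +0.3745
  t16: -0.2830
  t17: +0.1262
  t18: +2.3456
  t19: -0.2090
  t20: +3.4778
  t21: +1.0451
  t22: +0.0290
  t23: +5.4304
  t24: +0.0946
  t25: -0.3127
  t26: +8.9833
  t27: +3.0470
  t28: -0.4324
  t29: +0.9341
  t30: +6.7405
  t31: +0.9620
Σ = +65.3372 → |volume| = 65.34

Directed edges: 93 total; 3 unmatched, e.g. (0.62,0.7,-1.02)→(2.09,1.36,-1.65) → open.

65.34 OPEN


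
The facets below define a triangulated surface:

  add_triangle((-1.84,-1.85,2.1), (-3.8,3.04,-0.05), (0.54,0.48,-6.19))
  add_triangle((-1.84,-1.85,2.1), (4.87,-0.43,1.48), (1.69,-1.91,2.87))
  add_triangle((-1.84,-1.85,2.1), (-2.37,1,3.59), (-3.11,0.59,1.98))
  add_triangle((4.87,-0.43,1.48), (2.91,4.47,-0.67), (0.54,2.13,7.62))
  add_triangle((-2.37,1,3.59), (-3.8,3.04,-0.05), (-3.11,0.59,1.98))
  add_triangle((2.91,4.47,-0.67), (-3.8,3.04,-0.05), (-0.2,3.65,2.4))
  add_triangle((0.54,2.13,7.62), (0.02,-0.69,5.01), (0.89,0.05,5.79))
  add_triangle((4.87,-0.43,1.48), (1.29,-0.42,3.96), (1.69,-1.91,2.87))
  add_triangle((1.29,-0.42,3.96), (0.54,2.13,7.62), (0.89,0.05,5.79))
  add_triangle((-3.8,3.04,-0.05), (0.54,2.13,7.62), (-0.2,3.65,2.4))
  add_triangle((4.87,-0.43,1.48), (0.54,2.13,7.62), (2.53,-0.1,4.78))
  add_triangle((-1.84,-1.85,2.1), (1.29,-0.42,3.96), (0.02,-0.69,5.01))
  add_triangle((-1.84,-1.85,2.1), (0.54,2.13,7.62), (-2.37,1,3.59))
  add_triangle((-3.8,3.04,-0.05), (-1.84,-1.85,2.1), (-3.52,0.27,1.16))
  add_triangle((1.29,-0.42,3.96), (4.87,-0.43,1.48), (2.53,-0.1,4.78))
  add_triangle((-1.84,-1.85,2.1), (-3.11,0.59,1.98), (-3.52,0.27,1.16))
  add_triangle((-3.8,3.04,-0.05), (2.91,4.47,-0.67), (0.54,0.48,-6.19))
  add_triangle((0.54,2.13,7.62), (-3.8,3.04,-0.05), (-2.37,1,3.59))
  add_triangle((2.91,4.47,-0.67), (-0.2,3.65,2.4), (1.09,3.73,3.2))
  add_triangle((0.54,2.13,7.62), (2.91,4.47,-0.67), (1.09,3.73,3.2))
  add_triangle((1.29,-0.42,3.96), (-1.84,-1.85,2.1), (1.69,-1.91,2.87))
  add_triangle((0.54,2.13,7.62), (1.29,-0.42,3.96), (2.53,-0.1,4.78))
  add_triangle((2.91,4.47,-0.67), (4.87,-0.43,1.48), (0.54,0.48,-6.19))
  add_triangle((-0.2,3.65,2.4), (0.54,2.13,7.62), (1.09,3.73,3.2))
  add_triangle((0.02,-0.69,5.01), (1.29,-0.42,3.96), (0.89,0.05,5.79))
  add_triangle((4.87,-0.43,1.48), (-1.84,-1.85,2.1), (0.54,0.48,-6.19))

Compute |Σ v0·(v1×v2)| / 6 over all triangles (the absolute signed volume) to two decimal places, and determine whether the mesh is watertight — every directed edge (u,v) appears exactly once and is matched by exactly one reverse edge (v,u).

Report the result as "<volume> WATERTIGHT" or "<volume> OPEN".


189.79 OPEN

Per-triangle v0·(v1×v2)/6:
  t1: +11.8114
  t2: +0.0487
  t3: +2.6371
  t4: +31.3534
  t5: +3.2061
  t6: +11.9098
  t7: +1.9409
  t8: +4.5138
  t9: +1.0804
  t10: +12.9285
  t11: +6.3432
  t12: +1.4671
  t13: +8.1137
  t14: -0.8872
  t15: +1.3539
  t16: +1.4237
  t17: +26.2719
  t18: +10.1958
  t19: +4.2764
  t20: +5.5444
  t21: +3.4857
  t22: +2.4083
  t23: +23.7131
  t24: +4.5987
  t25: +0.8109
  t26: +9.2402
Σ = +189.7896 → |volume| = 189.79

Directed edges: 78 total; 6 unmatched, e.g. (-3.8,3.04,-0.05)→(-3.11,0.59,1.98) → open.


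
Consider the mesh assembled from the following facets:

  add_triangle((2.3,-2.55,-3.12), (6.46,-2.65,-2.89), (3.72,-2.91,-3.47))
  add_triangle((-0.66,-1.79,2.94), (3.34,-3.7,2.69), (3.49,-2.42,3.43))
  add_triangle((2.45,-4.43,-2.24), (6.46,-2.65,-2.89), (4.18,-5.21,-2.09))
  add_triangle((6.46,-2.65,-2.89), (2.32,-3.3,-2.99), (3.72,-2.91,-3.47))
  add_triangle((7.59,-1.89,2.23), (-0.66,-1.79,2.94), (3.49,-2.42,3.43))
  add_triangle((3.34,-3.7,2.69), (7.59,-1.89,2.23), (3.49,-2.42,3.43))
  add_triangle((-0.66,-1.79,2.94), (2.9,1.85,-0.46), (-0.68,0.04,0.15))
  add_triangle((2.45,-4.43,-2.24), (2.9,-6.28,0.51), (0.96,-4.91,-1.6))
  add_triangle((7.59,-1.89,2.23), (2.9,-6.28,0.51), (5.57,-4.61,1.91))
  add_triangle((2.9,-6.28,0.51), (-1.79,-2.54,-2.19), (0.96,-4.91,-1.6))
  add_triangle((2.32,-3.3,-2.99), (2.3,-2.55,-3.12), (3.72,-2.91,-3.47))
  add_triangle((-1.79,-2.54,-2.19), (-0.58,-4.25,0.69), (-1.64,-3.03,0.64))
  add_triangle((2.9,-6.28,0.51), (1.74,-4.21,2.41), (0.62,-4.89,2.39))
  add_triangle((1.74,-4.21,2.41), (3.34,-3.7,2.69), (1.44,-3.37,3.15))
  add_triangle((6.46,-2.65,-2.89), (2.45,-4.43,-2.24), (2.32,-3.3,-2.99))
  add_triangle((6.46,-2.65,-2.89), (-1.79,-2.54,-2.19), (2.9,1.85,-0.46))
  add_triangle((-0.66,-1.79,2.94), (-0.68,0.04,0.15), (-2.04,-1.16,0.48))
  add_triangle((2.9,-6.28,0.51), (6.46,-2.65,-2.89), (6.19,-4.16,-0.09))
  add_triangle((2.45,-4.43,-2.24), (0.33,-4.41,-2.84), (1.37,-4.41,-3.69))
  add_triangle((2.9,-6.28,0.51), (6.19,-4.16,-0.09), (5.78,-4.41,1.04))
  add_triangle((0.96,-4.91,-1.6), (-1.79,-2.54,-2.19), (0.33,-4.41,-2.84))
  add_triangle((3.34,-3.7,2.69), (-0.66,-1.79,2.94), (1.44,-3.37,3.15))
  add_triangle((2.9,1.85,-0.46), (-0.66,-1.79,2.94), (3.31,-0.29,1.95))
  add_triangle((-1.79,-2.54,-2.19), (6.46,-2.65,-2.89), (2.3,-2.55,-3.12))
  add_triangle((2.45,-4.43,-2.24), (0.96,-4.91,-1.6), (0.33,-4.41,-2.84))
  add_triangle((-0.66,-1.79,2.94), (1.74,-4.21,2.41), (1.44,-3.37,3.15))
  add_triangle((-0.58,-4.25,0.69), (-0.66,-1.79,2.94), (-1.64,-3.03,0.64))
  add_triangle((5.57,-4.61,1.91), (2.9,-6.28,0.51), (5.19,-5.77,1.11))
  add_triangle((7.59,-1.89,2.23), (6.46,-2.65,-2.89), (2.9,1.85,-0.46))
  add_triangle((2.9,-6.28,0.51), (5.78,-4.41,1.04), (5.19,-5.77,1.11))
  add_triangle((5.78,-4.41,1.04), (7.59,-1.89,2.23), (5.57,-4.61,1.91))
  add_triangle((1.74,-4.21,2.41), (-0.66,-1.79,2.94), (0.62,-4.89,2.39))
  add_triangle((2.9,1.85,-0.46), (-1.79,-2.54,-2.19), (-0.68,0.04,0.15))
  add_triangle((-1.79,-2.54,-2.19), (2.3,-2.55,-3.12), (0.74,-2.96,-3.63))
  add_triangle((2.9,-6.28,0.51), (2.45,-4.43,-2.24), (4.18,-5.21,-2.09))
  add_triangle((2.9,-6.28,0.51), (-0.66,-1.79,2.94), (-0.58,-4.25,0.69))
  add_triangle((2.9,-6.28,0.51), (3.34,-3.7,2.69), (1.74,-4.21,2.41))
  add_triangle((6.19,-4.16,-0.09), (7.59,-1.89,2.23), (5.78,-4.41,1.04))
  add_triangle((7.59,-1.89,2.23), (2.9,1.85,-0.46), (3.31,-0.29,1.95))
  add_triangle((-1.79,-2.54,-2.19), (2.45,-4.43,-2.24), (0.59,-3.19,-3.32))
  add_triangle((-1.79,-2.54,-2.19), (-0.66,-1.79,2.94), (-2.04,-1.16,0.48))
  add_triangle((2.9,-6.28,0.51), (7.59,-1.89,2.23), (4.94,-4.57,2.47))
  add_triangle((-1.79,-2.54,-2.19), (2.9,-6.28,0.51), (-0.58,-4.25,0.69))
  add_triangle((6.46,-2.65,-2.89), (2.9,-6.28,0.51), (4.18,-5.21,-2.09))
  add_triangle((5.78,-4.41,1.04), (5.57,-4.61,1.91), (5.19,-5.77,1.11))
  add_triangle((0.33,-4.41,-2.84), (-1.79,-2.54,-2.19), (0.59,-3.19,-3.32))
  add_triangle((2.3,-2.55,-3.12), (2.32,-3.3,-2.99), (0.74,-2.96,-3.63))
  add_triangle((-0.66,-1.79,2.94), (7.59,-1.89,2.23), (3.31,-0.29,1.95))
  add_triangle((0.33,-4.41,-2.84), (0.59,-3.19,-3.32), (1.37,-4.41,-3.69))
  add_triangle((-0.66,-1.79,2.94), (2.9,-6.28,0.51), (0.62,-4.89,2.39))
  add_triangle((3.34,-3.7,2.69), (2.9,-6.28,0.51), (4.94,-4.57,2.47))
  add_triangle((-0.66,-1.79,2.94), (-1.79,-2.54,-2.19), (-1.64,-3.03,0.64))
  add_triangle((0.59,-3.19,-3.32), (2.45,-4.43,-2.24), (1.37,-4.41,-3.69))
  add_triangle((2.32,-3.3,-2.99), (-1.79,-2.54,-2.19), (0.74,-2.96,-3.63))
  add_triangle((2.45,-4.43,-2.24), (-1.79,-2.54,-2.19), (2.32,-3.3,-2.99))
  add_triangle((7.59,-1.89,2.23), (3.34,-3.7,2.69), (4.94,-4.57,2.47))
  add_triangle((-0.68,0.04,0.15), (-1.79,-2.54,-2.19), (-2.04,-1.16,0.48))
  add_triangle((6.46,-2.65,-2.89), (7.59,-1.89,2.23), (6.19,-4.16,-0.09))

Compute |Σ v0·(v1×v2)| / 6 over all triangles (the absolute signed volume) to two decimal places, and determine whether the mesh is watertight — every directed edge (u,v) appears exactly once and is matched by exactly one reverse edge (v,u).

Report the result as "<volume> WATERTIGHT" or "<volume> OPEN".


171.15 WATERTIGHT

Per-triangle v0·(v1×v2)/6:
  t1: -0.0075
  t2: +3.6637
  t3: +3.4937
  t4: +1.6568
  t5: +0.2038
  t6: +5.3725
  t7: +0.6772
  t8: +4.4032
  t9: -3.3174
  t10: +2.9195
  t11: +0.5129
  t12: +2.4122
  t13: +3.1202
  t14: +1.5322
  t15: +4.3062
  t16: +6.8359
  t17: +0.3992
  t18: +11.5299
  t19: +1.7920
  t20: +4.7231
  t21: +2.0318
  t22: +0.6366
  t23: +1.6534
  t24: -2.1986
  t25: +2.1652
  t26: +1.2625
  t27: +2.2581
  t28: +1.7490
  t29: +17.3074
  t30: +0.7108
  t31: +3.7113
  t32: +2.2849
  t33: +0.5381
  t34: -0.7672
  t35: +3.7640
  t36: +6.9006
  t37: +4.0418
  t38: +4.9923
  t39: +4.0672
  t40: -3.2413
  t41: +2.6972
  t42: +8.6065
  t43: +7.4465
  t44: +8.0073
  t45: +1.5219
  t46: +1.9851
  t47: +0.8616
  t48: +4.5345
  t49: +0.7480
  t50: -1.6907
  t51: +3.4932
  t52: +0.1119
  t53: +0.0814
  t54: +1.9466
  t55: +3.4478
  t56: +3.5232
  t57: +0.3840
  t58: +13.3461
Σ = +171.1495 → |volume| = 171.15

Directed edges: 174 total, each appears once with its reverse present → watertight.


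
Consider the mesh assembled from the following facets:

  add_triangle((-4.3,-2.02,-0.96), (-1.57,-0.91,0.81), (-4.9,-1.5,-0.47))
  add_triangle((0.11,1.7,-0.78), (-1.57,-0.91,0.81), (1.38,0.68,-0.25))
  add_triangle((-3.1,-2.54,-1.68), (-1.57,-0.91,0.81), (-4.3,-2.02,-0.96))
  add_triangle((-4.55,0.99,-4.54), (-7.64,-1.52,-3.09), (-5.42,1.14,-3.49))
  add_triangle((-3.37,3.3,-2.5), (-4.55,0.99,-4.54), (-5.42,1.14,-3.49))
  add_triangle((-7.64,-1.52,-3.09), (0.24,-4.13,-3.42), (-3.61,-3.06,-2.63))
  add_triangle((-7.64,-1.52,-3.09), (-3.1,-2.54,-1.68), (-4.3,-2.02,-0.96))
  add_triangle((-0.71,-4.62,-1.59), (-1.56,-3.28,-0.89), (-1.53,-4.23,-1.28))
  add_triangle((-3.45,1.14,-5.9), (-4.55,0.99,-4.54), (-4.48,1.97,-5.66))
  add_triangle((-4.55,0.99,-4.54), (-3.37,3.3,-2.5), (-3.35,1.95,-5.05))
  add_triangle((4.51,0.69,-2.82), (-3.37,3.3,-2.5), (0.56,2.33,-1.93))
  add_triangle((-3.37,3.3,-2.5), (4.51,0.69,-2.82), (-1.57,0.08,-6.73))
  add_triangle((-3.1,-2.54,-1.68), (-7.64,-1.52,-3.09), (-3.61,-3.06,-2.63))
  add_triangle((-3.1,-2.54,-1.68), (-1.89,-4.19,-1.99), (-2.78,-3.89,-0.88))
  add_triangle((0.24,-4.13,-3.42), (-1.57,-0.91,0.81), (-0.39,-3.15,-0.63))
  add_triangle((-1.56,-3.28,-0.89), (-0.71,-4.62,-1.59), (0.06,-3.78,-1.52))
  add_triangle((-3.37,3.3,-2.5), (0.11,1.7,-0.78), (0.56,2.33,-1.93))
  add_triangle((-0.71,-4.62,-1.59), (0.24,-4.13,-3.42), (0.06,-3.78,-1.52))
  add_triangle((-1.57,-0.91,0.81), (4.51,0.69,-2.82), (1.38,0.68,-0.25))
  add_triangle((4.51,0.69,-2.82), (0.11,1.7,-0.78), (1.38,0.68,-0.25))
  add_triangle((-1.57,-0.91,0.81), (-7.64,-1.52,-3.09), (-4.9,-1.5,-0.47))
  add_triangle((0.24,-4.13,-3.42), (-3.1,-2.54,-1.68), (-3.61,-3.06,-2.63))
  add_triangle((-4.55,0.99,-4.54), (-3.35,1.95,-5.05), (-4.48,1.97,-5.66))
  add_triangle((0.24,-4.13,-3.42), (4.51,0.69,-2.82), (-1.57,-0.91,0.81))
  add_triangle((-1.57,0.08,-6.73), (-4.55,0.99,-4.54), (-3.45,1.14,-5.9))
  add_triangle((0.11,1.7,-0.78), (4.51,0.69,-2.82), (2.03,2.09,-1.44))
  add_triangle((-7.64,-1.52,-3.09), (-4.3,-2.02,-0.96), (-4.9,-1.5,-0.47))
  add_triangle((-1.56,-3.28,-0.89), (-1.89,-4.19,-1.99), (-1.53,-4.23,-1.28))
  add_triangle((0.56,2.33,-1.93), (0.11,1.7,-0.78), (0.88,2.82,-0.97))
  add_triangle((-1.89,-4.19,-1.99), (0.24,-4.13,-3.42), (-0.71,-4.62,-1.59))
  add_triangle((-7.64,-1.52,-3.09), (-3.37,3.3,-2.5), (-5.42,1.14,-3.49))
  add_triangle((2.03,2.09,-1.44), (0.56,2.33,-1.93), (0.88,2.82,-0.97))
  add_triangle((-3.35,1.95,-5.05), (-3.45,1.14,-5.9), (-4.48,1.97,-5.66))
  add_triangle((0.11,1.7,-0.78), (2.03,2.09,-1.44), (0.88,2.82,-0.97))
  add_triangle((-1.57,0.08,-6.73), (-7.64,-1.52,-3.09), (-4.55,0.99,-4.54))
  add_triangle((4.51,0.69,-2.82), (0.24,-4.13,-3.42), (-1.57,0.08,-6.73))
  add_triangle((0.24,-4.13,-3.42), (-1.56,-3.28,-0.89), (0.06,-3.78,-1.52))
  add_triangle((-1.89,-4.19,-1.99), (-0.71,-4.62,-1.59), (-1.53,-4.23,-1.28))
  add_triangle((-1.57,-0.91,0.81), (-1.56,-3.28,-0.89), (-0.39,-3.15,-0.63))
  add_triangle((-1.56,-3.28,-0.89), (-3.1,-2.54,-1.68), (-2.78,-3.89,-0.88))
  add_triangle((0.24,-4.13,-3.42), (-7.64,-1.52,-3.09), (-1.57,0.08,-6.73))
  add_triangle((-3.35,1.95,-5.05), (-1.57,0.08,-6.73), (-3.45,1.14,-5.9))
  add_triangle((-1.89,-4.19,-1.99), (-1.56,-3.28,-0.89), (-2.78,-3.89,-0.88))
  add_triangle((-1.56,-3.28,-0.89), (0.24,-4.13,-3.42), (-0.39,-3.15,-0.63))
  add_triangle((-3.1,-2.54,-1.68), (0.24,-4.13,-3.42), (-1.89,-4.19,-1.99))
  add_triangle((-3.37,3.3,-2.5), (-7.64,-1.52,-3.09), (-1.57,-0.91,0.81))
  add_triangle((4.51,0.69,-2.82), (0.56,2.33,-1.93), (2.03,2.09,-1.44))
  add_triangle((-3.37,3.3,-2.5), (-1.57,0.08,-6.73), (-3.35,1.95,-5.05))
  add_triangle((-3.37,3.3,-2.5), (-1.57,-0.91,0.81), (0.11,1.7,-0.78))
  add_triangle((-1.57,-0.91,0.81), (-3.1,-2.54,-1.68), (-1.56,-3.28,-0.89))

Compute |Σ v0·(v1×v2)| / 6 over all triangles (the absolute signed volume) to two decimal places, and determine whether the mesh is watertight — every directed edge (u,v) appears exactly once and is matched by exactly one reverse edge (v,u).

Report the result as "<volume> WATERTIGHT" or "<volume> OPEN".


154.80 WATERTIGHT

Per-triangle v0·(v1×v2)/6:
  t1: +0.7440
  t2: +0.1751
  t3: +1.0234
  t4: +4.4938
  t5: +3.7592
  t6: +4.2638
  t7: +2.5400
  t8: +0.0189
  t9: +1.5035
  t10: +4.1221
  t11: +3.2412
  t12: +21.0086
  t13: +1.5942
  t14: +1.6595
  t15: -1.5934
  t16: -0.0603
  t17: +0.9885
  t18: +0.8388
  t19: +0.2481
  t20: +1.0261
  t21: -0.1843
  t22: +1.3185
  t23: -0.1868
  t24: +1.1086
  t25: +2.0121
  t26: -0.7353
  t27: +1.7207
  t28: +0.2173
  t29: +0.2077
  t30: +2.2867
  t31: +3.3501
  t32: +0.7874
  t33: +0.7790
  t34: -0.2689
  t35: +13.3601
  t36: +24.9399
  t37: -1.7396
  t38: +0.5399
  t39: +0.7800
  t40: -0.6852
  t41: +34.1806
  t42: +1.7895
  t43: +0.4238
  t44: +1.6637
  t45: +2.6860
  t46: +6.4402
  t47: +1.8251
  t48: +2.0592
  t49: +0.8206
  t50: +1.7091
Σ = +154.8008 → |volume| = 154.80

Directed edges: 150 total, each appears once with its reverse present → watertight.


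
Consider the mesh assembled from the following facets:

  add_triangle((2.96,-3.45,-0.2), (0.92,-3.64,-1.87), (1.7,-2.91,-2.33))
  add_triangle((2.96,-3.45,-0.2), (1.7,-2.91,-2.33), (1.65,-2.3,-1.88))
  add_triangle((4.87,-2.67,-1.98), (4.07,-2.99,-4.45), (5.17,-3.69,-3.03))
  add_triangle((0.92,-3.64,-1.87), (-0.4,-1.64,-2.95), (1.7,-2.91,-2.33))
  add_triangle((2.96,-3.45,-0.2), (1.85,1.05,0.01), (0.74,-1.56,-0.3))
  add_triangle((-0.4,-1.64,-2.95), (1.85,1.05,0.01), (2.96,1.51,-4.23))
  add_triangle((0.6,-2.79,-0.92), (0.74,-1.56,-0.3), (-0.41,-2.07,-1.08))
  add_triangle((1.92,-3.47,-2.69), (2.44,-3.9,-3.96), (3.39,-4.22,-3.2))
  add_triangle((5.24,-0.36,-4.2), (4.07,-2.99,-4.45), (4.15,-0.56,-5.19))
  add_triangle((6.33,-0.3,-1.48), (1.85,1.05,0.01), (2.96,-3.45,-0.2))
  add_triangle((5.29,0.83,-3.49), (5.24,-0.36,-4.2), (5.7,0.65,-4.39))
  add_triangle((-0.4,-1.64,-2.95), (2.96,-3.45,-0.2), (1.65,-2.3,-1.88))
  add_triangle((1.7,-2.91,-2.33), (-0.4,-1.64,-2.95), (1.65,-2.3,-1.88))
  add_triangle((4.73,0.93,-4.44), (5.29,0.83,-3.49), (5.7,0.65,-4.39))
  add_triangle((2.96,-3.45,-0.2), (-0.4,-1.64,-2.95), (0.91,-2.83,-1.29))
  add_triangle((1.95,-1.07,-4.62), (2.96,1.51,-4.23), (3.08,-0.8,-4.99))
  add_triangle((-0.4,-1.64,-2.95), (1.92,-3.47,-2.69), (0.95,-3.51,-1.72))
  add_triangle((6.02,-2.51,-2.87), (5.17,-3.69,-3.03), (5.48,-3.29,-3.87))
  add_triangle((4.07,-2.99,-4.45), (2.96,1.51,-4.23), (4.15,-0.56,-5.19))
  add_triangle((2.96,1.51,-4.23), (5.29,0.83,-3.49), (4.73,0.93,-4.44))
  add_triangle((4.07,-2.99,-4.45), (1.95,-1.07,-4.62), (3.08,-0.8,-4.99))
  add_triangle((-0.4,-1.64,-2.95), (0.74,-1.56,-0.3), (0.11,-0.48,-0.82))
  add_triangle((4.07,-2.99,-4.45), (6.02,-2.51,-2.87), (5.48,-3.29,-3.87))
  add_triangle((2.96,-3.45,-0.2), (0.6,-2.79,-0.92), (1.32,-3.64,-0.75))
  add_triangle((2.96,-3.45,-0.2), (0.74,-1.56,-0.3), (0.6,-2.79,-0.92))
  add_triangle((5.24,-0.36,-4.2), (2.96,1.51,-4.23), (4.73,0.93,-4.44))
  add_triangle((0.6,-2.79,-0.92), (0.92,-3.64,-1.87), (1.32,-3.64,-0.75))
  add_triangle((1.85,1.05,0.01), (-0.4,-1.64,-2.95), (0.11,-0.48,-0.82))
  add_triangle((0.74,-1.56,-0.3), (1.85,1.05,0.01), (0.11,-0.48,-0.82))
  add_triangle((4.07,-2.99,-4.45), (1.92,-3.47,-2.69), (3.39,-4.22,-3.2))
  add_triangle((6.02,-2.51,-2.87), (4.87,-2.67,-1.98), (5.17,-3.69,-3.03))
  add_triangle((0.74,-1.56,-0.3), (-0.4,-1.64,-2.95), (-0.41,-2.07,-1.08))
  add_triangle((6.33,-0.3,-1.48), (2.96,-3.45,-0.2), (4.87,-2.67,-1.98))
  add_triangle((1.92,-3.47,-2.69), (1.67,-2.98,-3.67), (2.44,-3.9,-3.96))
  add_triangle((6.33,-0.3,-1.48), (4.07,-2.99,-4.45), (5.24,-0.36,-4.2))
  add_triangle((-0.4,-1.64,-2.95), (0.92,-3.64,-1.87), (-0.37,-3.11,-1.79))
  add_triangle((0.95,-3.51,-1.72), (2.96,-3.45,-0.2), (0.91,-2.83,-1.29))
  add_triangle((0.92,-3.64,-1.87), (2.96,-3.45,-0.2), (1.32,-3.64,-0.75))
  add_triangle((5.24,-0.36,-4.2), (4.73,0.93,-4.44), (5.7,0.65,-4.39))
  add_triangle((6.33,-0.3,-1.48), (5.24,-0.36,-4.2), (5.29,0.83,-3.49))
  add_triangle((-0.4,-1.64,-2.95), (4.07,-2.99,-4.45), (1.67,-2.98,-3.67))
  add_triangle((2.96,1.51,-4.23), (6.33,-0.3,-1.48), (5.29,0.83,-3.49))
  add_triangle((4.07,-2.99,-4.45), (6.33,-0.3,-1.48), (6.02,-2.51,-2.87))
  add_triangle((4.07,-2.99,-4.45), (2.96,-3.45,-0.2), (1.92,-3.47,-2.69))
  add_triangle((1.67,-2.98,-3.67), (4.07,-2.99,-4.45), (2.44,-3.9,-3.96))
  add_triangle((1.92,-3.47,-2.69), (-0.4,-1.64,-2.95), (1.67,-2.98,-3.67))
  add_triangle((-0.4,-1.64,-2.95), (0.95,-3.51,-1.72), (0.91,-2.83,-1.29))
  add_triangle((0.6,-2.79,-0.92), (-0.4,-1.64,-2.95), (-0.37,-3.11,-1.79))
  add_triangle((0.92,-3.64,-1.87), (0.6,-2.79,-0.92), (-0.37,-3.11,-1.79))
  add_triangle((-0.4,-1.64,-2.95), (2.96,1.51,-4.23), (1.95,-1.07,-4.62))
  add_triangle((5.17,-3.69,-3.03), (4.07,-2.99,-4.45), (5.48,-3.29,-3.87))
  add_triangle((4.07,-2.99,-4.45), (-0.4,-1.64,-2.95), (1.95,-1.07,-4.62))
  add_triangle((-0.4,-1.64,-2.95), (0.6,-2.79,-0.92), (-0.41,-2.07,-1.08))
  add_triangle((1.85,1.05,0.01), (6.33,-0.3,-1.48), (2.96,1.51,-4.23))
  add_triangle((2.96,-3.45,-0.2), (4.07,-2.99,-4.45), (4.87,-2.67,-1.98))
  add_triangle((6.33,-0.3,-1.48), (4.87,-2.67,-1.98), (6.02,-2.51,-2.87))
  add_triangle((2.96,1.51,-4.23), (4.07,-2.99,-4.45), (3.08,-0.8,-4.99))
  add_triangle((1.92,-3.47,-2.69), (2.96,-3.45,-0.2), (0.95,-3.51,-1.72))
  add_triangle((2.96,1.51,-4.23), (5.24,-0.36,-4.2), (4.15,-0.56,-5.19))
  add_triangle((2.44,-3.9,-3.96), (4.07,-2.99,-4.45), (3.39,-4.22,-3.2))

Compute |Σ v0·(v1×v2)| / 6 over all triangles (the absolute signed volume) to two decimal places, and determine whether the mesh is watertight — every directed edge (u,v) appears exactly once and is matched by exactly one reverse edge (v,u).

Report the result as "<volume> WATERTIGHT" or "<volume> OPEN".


75.36 WATERTIGHT

Per-triangle v0·(v1×v2)/6:
  t1: +1.9778
  t2: +0.3983
  t3: -1.3696
  t4: +1.6458
  t5: -0.3490
  t6: -1.6953
  t7: +0.0105
  t8: +0.5832
  t9: +4.1263
  t10: +2.1359
  t11: +0.4961
  t12: -1.2841
  t13: +0.2685
  t14: +0.3885
  t15: -1.3221
  t16: +1.5452
  t17: +1.7201
  t18: +1.3658
  t19: +0.0466
  t20: +0.8392
  t21: +2.0695
  t22: -0.1422
  t23: +0.8996
  t24: -0.2302
  t25: +0.0448
  t26: +1.0650
  t27: +0.1960
  t28: -0.1355
  t29: -0.4501
  t30: -1.4007
  t31: +0.8888
  t32: -0.7446
  t33: +4.2041
  t34: +0.2104
  t35: +8.3665
  t36: +1.3830
  t37: -0.0109
  t38: +1.0372
  t39: +0.7860
  t40: +3.6572
  t41: +1.6092
  t42: -0.1109
  t43: +3.8952
  t44: +4.7529
  t45: +1.0995
  t46: +1.0487
  t47: -0.1331
  t48: -0.8962
  t49: +0.3723
  t50: +2.2884
  t51: +1.1535
  t52: +4.0967
  t53: +0.8189
  t54: +5.0169
  t55: +4.7634
  t56: +1.7888
  t57: +3.0691
  t58: +2.0283
  t59: +3.2346
  t60: +2.2401
Σ = +75.3579 → |volume| = 75.36

Directed edges: 180 total, each appears once with its reverse present → watertight.


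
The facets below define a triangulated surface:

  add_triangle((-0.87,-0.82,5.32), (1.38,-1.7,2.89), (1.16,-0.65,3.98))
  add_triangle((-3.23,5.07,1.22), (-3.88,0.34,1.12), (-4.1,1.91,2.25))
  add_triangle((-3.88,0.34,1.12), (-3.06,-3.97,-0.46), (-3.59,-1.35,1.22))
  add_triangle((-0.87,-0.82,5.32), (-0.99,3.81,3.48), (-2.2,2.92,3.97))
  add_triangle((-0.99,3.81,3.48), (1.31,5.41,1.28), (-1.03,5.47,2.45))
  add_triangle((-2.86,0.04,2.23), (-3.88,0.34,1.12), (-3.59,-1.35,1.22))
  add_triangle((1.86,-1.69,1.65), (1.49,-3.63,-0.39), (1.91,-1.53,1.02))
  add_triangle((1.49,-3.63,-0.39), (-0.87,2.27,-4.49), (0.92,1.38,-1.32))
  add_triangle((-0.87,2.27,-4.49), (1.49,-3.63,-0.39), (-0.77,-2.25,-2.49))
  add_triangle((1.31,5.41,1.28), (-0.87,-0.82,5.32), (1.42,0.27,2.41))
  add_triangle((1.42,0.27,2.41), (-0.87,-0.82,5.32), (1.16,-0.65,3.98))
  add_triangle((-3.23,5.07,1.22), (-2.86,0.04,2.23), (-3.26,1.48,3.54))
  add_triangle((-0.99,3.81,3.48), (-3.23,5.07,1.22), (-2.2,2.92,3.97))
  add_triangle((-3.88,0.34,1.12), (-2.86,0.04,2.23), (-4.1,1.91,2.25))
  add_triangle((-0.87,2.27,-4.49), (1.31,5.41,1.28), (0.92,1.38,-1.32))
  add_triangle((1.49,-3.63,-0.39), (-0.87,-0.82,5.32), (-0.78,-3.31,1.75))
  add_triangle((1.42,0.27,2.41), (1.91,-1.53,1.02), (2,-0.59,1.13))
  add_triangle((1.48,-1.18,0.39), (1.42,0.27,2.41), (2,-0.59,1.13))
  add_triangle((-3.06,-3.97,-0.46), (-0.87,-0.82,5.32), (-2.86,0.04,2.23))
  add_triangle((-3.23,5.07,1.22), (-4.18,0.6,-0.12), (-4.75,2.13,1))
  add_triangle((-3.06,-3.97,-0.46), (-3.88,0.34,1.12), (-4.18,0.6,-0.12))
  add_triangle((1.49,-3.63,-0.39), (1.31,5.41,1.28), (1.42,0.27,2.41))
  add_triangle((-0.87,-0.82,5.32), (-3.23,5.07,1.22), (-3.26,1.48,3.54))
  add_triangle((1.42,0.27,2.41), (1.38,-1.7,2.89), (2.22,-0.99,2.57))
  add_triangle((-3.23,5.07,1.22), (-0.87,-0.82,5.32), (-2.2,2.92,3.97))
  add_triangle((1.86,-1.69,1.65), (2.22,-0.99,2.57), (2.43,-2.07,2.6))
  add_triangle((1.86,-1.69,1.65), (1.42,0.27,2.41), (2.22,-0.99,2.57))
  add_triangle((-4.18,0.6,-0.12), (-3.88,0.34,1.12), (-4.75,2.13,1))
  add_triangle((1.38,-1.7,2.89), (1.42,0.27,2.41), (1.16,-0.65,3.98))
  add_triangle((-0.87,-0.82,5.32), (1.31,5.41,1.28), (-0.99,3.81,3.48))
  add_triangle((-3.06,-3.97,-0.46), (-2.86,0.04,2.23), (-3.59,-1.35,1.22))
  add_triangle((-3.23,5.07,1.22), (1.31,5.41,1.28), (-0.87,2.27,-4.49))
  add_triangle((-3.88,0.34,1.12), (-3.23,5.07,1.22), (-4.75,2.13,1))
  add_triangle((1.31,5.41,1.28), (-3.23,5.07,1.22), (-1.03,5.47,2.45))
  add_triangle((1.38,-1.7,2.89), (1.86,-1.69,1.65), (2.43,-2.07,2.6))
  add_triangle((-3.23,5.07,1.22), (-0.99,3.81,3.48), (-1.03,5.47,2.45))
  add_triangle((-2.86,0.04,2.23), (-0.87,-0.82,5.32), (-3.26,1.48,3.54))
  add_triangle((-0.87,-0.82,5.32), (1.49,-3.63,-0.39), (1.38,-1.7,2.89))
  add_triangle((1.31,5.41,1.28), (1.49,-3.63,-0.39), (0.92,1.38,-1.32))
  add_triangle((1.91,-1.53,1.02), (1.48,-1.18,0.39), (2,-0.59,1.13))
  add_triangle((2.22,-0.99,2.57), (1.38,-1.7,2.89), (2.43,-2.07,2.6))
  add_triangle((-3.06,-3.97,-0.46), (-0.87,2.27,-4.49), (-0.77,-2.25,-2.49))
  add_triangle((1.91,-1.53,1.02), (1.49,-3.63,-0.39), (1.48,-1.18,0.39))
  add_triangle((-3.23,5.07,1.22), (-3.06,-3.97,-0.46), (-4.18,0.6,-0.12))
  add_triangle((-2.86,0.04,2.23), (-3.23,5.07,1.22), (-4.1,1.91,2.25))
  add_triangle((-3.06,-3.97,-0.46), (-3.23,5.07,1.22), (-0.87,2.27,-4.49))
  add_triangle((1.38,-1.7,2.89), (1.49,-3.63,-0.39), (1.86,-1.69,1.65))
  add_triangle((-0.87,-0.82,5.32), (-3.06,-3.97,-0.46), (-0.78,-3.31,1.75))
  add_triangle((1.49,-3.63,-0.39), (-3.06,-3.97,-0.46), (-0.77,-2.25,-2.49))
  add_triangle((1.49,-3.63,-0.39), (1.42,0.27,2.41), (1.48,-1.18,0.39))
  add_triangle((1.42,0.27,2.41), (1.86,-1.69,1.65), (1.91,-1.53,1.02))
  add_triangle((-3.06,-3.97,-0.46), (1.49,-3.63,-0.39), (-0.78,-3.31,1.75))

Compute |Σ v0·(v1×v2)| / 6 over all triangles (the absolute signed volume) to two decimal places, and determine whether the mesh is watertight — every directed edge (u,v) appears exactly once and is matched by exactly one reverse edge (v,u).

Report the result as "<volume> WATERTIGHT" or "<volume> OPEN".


Per-triangle v0·(v1×v2)/6:
  t1: +1.9543
  t2: +3.0130
  t3: +1.9495
  t4: +4.6582
  t5: +3.4811
  t6: +1.4868
  t7: +0.5848
  t8: +4.2023
  t9: +4.9343
  t10: +8.1553
  t11: +1.0887
  t12: +3.2785
  t13: +4.7040
  t14: +1.5536
  t15: +4.7631
  t16: +5.4604
  t17: +0.5044
  t18: -0.2959
  t19: +10.0073
  t20: +2.3223
  t21: +3.8388
  t22: +4.4387
  t23: +7.0566
  t24: +0.7394
  t25: +2.2605
  t26: +0.1158
  t27: -0.0758
  t28: +1.4141
  t29: +0.8212
  t30: +7.9478
  t31: +1.1212
  t32: +20.2317
  t33: +1.4676
  t34: +4.6022
  t35: +0.1327
  t36: +3.9400
  t37: +3.5696
  t38: +4.4751
  t39: +3.7647
  t40: +0.1291
  t41: +0.5572
  t42: +6.8967
  t43: +0.3126
  t44: -2.8381
  t45: +1.1212
  t46: +23.5444
  t47: +1.4122
  t48: +6.6823
  t49: +6.3444
  t50: -0.9556
  t51: +0.3994
  t52: +6.0173
Σ = +189.2908 → |volume| = 189.29

Directed edges: 156 total, each appears once with its reverse present → watertight.

189.29 WATERTIGHT
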